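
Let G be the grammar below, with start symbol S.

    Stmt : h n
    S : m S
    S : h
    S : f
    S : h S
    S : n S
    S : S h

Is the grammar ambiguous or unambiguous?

Ambiguous

Witness: h h

Derivation 1: S ⇒ h S ⇒ h h
Derivation 2: S ⇒ S h ⇒ h h

Two distinct leftmost derivations for the same string.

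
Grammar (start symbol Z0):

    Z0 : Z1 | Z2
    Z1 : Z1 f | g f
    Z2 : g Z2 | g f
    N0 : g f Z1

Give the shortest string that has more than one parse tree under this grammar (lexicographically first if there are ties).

g f

length 2: g f has 2 parse trees

Two derivations of g f:
  Z0 ⇒ Z1 ⇒ g f
  Z0 ⇒ Z2 ⇒ g f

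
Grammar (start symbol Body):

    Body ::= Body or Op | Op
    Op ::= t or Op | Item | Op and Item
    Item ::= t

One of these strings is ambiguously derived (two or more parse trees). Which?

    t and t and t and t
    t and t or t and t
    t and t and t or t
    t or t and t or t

t or t and t or t

t and t and t and t: 1 tree
t and t or t and t: 1 tree
t and t and t or t: 1 tree
t or t and t or t: 3 trees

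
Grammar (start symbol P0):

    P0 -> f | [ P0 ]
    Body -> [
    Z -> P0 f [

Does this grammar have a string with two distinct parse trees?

Unambiguous

Only P0 is reachable from P0; ignoring the rest: L(P0) is { openⁿ atom closeⁿ : n ≥ 0 }. The bracket depth fixes n, and the derivation is forced at every step.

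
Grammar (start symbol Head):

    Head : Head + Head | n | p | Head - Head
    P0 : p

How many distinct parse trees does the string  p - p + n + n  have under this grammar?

Parse trees for p - p + n + n:
  [Head [Head [Head p] - [Head p]] + [Head [Head n] + [Head n]]]
  [Head [Head [Head [Head p] - [Head p]] + [Head n]] + [Head n]]
  [Head [Head [Head p] - [Head [Head p] + [Head n]]] + [Head n]]
  [Head [Head p] - [Head [Head p] + [Head [Head n] + [Head n]]]]
  [Head [Head p] - [Head [Head [Head p] + [Head n]] + [Head n]]]

5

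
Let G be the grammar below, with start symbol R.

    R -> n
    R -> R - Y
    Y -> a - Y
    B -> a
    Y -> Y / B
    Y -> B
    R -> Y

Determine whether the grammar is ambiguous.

Witness: a - a

Derivation 1: R ⇒ R - Y ⇒ Y - Y ⇒ B - Y ⇒ a - Y ⇒ a - B ⇒ a - a
Derivation 2: R ⇒ Y ⇒ a - Y ⇒ a - B ⇒ a - a

Two distinct leftmost derivations for the same string.

Ambiguous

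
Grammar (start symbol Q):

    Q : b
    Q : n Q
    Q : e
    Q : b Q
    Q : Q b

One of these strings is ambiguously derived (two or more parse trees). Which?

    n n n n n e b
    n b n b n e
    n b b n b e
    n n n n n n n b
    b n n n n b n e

n n n n n e b: 6 trees
n b n b n e: 1 tree
n b b n b e: 1 tree
n n n n n n n b: 1 tree
b n n n n b n e: 1 tree

n n n n n e b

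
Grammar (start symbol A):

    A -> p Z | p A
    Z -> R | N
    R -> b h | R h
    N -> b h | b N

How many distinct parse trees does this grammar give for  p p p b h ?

Parse trees for p p p b h:
  [A p [A p [A p [Z [R b h]]]]]
  [A p [A p [A p [Z [N b h]]]]]

2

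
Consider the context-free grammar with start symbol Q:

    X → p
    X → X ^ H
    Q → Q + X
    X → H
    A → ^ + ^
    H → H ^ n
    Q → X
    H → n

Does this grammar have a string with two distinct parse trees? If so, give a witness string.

Witness: n ^ n

Derivation 1: Q ⇒ X ⇒ X ^ H ⇒ H ^ H ⇒ n ^ H ⇒ n ^ n
Derivation 2: Q ⇒ X ⇒ H ⇒ H ^ n ⇒ n ^ n

Two distinct leftmost derivations for the same string.

Ambiguous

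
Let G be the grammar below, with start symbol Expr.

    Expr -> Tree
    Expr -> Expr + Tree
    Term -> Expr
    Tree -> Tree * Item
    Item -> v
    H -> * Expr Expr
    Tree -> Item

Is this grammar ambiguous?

Unambiguous

(H, Term are unreachable from Expr, so their rules don't affect L(Expr).) Expr → Expr + Tree | Tree  ;  Tree → Tree * Item | Item  — a left-associative chain with Item at the bottom. Each string factors uniquely by precedence.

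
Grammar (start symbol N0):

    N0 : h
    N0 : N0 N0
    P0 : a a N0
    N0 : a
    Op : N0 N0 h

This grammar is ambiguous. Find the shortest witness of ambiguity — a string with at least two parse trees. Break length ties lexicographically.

a a a

length 1: no string has ≥2 trees
length 2: no string has ≥2 trees
length 3: a a a has 2 parse trees

Two derivations of a a a:
  N0 ⇒ N0 N0 ⇒ N0 N0 N0 ⇒ a N0 N0 ⇒ a a N0 ⇒ a a a
  N0 ⇒ N0 N0 ⇒ a N0 ⇒ a N0 N0 ⇒ a a N0 ⇒ a a a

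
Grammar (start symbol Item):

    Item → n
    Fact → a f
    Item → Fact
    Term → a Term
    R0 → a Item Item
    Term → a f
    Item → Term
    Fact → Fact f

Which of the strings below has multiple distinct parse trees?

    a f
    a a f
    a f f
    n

a f: 2 trees
a a f: 1 tree
a f f: 1 tree
n: 1 tree

a f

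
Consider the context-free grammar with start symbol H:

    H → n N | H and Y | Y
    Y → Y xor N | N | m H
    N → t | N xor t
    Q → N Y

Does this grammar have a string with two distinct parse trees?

Witness: t xor t

Derivation 1: H ⇒ Y ⇒ Y xor N ⇒ N xor N ⇒ t xor N ⇒ t xor t
Derivation 2: H ⇒ Y ⇒ N ⇒ N xor t ⇒ t xor t

Two distinct leftmost derivations for the same string.

Ambiguous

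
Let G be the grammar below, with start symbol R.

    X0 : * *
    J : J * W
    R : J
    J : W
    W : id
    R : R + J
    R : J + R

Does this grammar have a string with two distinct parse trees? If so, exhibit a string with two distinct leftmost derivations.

Ambiguous

Witness: id + id

Derivation 1: R ⇒ R + J ⇒ J + J ⇒ W + J ⇒ id + J ⇒ id + W ⇒ id + id
Derivation 2: R ⇒ J + R ⇒ W + R ⇒ id + R ⇒ id + J ⇒ id + W ⇒ id + id

Two distinct leftmost derivations for the same string.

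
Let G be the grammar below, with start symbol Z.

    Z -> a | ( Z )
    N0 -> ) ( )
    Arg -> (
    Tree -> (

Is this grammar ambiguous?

Unambiguous

Only Z is reachable from Z; ignoring the rest: Each string is a nest of matched brackets around a single atom. An opening bracket forces the recursive rule; an atom forces the base rule.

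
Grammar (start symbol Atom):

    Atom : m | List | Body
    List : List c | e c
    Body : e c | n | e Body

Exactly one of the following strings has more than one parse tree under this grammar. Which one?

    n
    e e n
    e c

n: 1 tree
e e n: 1 tree
e c: 2 trees

e c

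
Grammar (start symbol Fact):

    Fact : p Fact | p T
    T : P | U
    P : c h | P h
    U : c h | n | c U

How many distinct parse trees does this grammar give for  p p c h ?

Parse trees for p p c h:
  [Fact p [Fact p [T [P c h]]]]
  [Fact p [Fact p [T [U c h]]]]

2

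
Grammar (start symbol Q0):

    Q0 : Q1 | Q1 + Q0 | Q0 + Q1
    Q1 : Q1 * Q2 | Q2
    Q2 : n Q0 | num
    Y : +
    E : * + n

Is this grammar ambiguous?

Witness: num + num

Derivation 1: Q0 ⇒ Q1 + Q0 ⇒ Q2 + Q0 ⇒ num + Q0 ⇒ num + Q1 ⇒ num + Q2 ⇒ num + num
Derivation 2: Q0 ⇒ Q0 + Q1 ⇒ Q1 + Q1 ⇒ Q2 + Q1 ⇒ num + Q1 ⇒ num + Q2 ⇒ num + num

Two distinct leftmost derivations for the same string.

Ambiguous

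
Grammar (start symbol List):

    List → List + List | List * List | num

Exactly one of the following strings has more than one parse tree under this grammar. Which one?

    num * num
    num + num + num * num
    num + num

num * num: 1 tree
num + num + num * num: 5 trees
num + num: 1 tree

num + num + num * num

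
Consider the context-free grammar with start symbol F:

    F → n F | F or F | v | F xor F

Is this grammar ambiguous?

Ambiguous

Witness: n v or v

Derivation 1: F ⇒ n F ⇒ n F or F ⇒ n v or F ⇒ n v or v
Derivation 2: F ⇒ F or F ⇒ n F or F ⇒ n v or F ⇒ n v or v

Two distinct leftmost derivations for the same string.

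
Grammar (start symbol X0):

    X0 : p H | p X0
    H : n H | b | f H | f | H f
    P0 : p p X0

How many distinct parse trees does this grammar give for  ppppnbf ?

Parse trees for ppppnbf:
  [X0 p [X0 p [X0 p [X0 p [H n [H [H b] f]]]]]]
  [X0 p [X0 p [X0 p [X0 p [H [H n [H b]] f]]]]]

2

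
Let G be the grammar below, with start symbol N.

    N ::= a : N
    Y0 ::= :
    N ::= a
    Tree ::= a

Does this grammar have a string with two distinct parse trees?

Unambiguous

(Y0, Tree are unreachable from N, so their rules don't affect L(N).) The reachable grammar is A → atom sep A | atom. Each atom is followed by either the separator (recurse) or end-of-string (stop) — no choice point.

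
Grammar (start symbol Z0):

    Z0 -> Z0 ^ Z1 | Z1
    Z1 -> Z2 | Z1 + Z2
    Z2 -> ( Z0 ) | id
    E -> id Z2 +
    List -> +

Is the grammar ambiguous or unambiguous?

Only Z0, Z1, Z2 are reachable from Z0; ignoring the rest: This is a standard precedence ladder (Z0 over Z1 over Z2), with each level left-recursive on its own operator ('^' at Z0, '+' at Z1). That structure is LR(1), hence unambiguous.

Unambiguous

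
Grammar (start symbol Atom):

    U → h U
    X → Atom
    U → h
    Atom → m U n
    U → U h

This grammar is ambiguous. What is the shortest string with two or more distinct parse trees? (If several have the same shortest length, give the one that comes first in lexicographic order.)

m h h n

length 3: no string has ≥2 trees
length 4: m h h n has 2 parse trees

Two derivations of m h h n:
  Atom ⇒ m U n ⇒ m h U n ⇒ m h h n
  Atom ⇒ m U n ⇒ m U h n ⇒ m h h n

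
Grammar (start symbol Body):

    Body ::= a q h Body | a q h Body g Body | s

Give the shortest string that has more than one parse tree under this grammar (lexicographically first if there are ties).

a q h a q h s g s

length 1: no string has ≥2 trees
length 4: no string has ≥2 trees
length 6: no string has ≥2 trees
length 7: no string has ≥2 trees
length 9: a q h a q h s g s has 2 parse trees

Two derivations of a q h a q h s g s:
  Body ⇒ a q h Body ⇒ a q h a q h Body g Body ⇒ a q h a q h s g Body ⇒ a q h a q h s g s
  Body ⇒ a q h Body g Body ⇒ a q h a q h Body g Body ⇒ a q h a q h s g Body ⇒ a q h a q h s g s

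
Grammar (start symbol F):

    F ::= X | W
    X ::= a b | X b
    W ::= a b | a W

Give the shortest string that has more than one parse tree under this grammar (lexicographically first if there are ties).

a b

length 2: a b has 2 parse trees

Two derivations of a b:
  F ⇒ X ⇒ a b
  F ⇒ W ⇒ a b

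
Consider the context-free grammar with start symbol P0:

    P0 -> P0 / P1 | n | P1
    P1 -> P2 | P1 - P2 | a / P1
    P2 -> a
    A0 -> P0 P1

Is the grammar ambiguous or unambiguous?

Ambiguous

Witness: a / a

Derivation 1: P0 ⇒ P0 / P1 ⇒ P1 / P1 ⇒ P2 / P1 ⇒ a / P1 ⇒ a / P2 ⇒ a / a
Derivation 2: P0 ⇒ P1 ⇒ a / P1 ⇒ a / P2 ⇒ a / a

Two distinct leftmost derivations for the same string.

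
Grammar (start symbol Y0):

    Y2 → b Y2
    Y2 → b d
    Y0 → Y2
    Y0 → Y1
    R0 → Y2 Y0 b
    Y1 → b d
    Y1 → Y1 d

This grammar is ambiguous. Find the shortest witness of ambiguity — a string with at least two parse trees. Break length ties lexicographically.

b d

length 2: b d has 2 parse trees

Two derivations of b d:
  Y0 ⇒ Y2 ⇒ b d
  Y0 ⇒ Y1 ⇒ b d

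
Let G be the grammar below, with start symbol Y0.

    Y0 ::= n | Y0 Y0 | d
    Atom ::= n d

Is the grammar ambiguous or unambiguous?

Witness: d d d

Derivation 1: Y0 ⇒ Y0 Y0 ⇒ Y0 Y0 Y0 ⇒ d Y0 Y0 ⇒ d d Y0 ⇒ d d d
Derivation 2: Y0 ⇒ Y0 Y0 ⇒ d Y0 ⇒ d Y0 Y0 ⇒ d d Y0 ⇒ d d d

Two distinct leftmost derivations for the same string.

Ambiguous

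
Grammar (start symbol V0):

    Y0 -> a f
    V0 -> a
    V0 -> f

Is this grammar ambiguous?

Unambiguous

Only V0 is reachable from V0; ignoring the rest: Each reachable nonterminal has at most one production per leading terminal, and all productions are right-linear; the derivation is determined token-by-token.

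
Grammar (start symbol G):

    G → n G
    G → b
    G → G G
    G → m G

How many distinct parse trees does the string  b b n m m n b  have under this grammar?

Parse trees for b b n m m n b:
  [G [G b] [G [G b] [G n [G m [G m [G n [G b]]]]]]]
  [G [G [G b] [G b]] [G n [G m [G m [G n [G b]]]]]]

2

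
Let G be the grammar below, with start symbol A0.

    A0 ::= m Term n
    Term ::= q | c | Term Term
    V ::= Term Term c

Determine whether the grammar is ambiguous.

Witness: m c c c n

Derivation 1: A0 ⇒ m Term n ⇒ m Term Term n ⇒ m c Term n ⇒ m c Term Term n ⇒ m c c Term n ⇒ m c c c n
Derivation 2: A0 ⇒ m Term n ⇒ m Term Term n ⇒ m Term Term Term n ⇒ m c Term Term n ⇒ m c c Term n ⇒ m c c c n

Two distinct leftmost derivations for the same string.

Ambiguous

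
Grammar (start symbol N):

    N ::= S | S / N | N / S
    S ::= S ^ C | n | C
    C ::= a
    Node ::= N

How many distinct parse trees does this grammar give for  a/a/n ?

Parse trees for a/a/n:
  [N [S [C a]] / [N [S [C a]] / [N [S n]]]]
  [N [S [C a]] / [N [N [S [C a]]] / [S n]]]
  [N [N [S [C a]] / [N [S [C a]]]] / [S n]]
  [N [N [N [S [C a]]] / [S [C a]]] / [S n]]

4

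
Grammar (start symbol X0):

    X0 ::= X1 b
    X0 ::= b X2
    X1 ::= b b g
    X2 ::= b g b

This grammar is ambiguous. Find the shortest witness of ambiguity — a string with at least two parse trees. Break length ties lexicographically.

b b g b

length 4: b b g b has 2 parse trees

Two derivations of b b g b:
  X0 ⇒ X1 b ⇒ b b g b
  X0 ⇒ b X2 ⇒ b b g b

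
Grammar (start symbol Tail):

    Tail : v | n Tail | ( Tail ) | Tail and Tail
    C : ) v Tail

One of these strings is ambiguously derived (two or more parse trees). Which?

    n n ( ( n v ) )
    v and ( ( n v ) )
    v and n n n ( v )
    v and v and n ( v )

n n ( ( n v ) ): 1 tree
v and ( ( n v ) ): 1 tree
v and n n n ( v ): 1 tree
v and v and n ( v ): 2 trees

v and v and n ( v )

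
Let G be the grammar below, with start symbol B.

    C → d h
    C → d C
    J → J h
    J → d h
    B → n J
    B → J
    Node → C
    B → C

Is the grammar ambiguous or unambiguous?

Ambiguous

Witness: d h

Derivation 1: B ⇒ J ⇒ d h
Derivation 2: B ⇒ C ⇒ d h

Two distinct leftmost derivations for the same string.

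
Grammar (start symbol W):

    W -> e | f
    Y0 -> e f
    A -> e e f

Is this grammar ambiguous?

(Y0, A are unreachable from W, so their rules don't affect L(W).) Each reachable nonterminal has at most one production per leading terminal, and all productions are right-linear; the derivation is determined token-by-token.

Unambiguous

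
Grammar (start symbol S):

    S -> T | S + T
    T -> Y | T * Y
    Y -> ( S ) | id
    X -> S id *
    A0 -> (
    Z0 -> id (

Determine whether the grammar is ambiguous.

Only S, T, Y are reachable from S; ignoring the rest: The grammar is stratified — S handles '+' (left-recursive), T handles '*', Y atoms. Each operator has a fixed associativity and precedence level, so every string has one parse.

Unambiguous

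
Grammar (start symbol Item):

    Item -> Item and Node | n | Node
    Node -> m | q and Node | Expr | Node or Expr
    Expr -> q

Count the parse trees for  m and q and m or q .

Parse trees for m and q and m or q:
  [Item [Item [Node m]] and [Node q and [Node [Node m] or [Expr q]]]]
  [Item [Item [Node m]] and [Node [Node q and [Node m]] or [Expr q]]]
  [Item [Item [Item [Node m]] and [Node [Expr q]]] and [Node [Node m] or [Expr q]]]

3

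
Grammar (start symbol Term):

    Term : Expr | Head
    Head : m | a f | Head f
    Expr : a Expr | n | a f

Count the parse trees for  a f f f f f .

1

Parse trees for a f f f f f:
  [Term [Head [Head [Head [Head [Head a f] f] f] f] f]]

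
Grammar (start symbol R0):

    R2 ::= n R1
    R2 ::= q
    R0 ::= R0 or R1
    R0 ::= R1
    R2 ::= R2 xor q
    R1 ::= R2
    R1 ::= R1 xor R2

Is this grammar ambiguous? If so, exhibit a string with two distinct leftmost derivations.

Witness: q xor q

Derivation 1: R0 ⇒ R1 ⇒ R2 ⇒ R2 xor q ⇒ q xor q
Derivation 2: R0 ⇒ R1 ⇒ R1 xor R2 ⇒ R2 xor R2 ⇒ q xor R2 ⇒ q xor q

Two distinct leftmost derivations for the same string.

Ambiguous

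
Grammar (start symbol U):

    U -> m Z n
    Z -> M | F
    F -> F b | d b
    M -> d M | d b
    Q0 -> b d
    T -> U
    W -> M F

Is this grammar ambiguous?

Ambiguous

Witness: m d b n

Derivation 1: U ⇒ m Z n ⇒ m M n ⇒ m d b n
Derivation 2: U ⇒ m Z n ⇒ m F n ⇒ m d b n

Two distinct leftmost derivations for the same string.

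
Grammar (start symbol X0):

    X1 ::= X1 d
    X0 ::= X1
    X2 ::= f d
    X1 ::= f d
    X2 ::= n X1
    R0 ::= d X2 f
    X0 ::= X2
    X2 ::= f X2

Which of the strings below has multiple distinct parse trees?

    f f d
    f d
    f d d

f d

f f d: 1 tree
f d: 2 trees
f d d: 1 tree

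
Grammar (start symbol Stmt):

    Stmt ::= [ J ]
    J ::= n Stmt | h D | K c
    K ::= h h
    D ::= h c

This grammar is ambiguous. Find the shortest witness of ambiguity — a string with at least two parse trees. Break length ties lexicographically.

length 5: [ h h c ] has 2 parse trees

Two derivations of [ h h c ]:
  Stmt ⇒ [ J ] ⇒ [ h D ] ⇒ [ h h c ]
  Stmt ⇒ [ J ] ⇒ [ K c ] ⇒ [ h h c ]

[ h h c ]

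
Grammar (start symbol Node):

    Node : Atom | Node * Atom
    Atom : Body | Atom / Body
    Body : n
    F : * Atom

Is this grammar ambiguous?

Unambiguous

(F is unreachable from Node, so its rules don't affect L(Node).) This is a standard precedence ladder (Node over Atom over Body), with each level left-recursive on its own operator ('*' at Node, '/' at Atom). That structure is LR(1), hence unambiguous.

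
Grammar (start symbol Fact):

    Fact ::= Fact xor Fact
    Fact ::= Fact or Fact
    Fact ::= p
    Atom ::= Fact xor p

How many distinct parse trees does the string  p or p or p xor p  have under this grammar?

Parse trees for p or p or p xor p:
  [Fact [Fact [Fact p] or [Fact [Fact p] or [Fact p]]] xor [Fact p]]
  [Fact [Fact [Fact [Fact p] or [Fact p]] or [Fact p]] xor [Fact p]]
  [Fact [Fact p] or [Fact [Fact [Fact p] or [Fact p]] xor [Fact p]]]
  [Fact [Fact p] or [Fact [Fact p] or [Fact [Fact p] xor [Fact p]]]]
  [Fact [Fact [Fact p] or [Fact p]] or [Fact [Fact p] xor [Fact p]]]

5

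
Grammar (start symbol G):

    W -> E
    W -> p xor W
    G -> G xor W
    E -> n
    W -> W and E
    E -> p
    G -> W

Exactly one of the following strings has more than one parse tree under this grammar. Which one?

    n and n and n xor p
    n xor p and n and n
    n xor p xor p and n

n and n and n xor p: 1 tree
n xor p and n and n: 1 tree
n xor p xor p and n: 3 trees

n xor p xor p and n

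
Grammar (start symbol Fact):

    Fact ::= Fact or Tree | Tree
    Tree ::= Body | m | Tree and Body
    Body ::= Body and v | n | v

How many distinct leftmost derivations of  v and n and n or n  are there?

Parse trees for v and n and n or n:
  [Fact [Fact [Tree [Tree [Tree [Body v]] and [Body n]] and [Body n]]] or [Tree [Body n]]]

1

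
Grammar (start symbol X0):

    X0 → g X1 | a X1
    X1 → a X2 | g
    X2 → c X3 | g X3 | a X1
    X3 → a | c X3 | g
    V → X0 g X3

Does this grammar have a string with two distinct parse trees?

Only X0, X1, X2, X3 are reachable from X0; ignoring the rest: Restricted to the reachable nonterminals, every rule has the form A → t or A → t B, and no two rules for the same A share a first terminal. The grammar encodes a DFA — one run per string.

Unambiguous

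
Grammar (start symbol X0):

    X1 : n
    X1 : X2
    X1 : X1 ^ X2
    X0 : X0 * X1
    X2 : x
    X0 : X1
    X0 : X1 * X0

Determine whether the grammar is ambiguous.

Witness: n * n

Derivation 1: X0 ⇒ X0 * X1 ⇒ X1 * X1 ⇒ n * X1 ⇒ n * n
Derivation 2: X0 ⇒ X1 * X0 ⇒ n * X0 ⇒ n * X1 ⇒ n * n

Two distinct leftmost derivations for the same string.

Ambiguous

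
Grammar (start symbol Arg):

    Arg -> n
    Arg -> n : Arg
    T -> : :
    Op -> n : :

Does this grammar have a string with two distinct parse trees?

Only Arg is reachable from Arg; ignoring the rest: The reachable grammar is A → atom sep A | atom. Each atom is followed by either the separator (recurse) or end-of-string (stop) — no choice point.

Unambiguous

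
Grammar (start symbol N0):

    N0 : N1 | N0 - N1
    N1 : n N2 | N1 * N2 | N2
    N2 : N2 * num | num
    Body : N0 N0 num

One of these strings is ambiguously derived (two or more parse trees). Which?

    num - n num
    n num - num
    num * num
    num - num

num - n num: 1 tree
n num - num: 1 tree
num * num: 2 trees
num - num: 1 tree

num * num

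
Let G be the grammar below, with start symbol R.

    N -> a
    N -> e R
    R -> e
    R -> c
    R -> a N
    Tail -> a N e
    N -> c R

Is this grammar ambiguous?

Unambiguous

(Tail is unreachable from R, so its rules don't affect L(R).) Each reachable nonterminal has at most one production per leading terminal, and all productions are right-linear; the derivation is determined token-by-token.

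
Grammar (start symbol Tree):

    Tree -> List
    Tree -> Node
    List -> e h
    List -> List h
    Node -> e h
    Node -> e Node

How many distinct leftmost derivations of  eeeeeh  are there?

Parse trees for eeeeeh:
  [Tree [Node e [Node e [Node e [Node e [Node e h]]]]]]

1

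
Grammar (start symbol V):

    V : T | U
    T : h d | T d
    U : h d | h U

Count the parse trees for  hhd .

1

Parse trees for hhd:
  [V [U h [U h d]]]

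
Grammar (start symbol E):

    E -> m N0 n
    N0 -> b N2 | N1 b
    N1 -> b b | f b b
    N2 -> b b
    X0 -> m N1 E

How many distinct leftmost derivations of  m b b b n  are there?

2

Parse trees for m b b b n:
  [E m [N0 b [N2 b b]] n]
  [E m [N0 [N1 b b] b] n]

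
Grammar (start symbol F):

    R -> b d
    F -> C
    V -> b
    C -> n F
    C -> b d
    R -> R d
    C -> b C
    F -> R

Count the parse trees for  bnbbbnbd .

2

Parse trees for bnbbbnbd:
  [F [C b [C n [F [C b [C b [C b [C n [F [C b d]]]]]]]]]]
  [F [C b [C n [F [C b [C b [C b [C n [F [R b d]]]]]]]]]]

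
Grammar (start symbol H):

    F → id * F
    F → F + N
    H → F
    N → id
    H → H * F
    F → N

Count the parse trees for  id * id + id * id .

3

Parse trees for id * id + id * id:
  [H [H [F id * [F [F [N id]] + [N id]]]] * [F [N id]]]
  [H [H [F [F id * [F [N id]]] + [N id]]] * [F [N id]]]
  [H [H [H [F [N id]]] * [F [F [N id]] + [N id]]] * [F [N id]]]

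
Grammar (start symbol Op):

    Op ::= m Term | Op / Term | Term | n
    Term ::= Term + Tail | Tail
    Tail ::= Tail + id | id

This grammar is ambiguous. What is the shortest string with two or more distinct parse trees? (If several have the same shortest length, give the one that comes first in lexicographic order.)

length 1: no string has ≥2 trees
length 2: no string has ≥2 trees
length 3: id + id has 2 parse trees

Two derivations of id + id:
  Op ⇒ Term ⇒ Term + Tail ⇒ Tail + Tail ⇒ id + Tail ⇒ id + id
  Op ⇒ Term ⇒ Tail ⇒ Tail + id ⇒ id + id

id + id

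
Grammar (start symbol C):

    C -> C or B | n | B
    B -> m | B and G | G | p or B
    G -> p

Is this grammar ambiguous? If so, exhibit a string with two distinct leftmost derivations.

Ambiguous

Witness: p or m

Derivation 1: C ⇒ C or B ⇒ B or B ⇒ G or B ⇒ p or B ⇒ p or m
Derivation 2: C ⇒ B ⇒ p or B ⇒ p or m

Two distinct leftmost derivations for the same string.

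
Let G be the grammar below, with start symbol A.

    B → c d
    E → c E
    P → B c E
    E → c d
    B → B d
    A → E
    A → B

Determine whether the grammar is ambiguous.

Witness: c d

Derivation 1: A ⇒ E ⇒ c d
Derivation 2: A ⇒ B ⇒ c d

Two distinct leftmost derivations for the same string.

Ambiguous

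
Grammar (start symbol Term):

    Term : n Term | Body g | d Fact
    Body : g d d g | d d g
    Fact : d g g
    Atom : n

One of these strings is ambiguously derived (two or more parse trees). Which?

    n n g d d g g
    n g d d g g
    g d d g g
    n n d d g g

n n d d g g

n n g d d g g: 1 tree
n g d d g g: 1 tree
g d d g g: 1 tree
n n d d g g: 2 trees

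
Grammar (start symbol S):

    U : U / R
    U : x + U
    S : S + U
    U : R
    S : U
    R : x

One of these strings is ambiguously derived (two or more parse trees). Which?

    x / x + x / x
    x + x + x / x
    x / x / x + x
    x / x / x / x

x + x + x / x

x / x + x / x: 1 tree
x + x + x / x: 7 trees
x / x / x + x: 1 tree
x / x / x / x: 1 tree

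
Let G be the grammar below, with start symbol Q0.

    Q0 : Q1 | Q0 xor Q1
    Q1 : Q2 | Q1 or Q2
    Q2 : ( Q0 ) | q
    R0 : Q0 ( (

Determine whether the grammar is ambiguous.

(R0 is unreachable from Q0, so its rules don't affect L(Q0).) This is a standard precedence ladder (Q0 over Q1 over Q2), with each level left-recursive on its own operator ('xor' at Q0, 'or' at Q1). That structure is LR(1), hence unambiguous.

Unambiguous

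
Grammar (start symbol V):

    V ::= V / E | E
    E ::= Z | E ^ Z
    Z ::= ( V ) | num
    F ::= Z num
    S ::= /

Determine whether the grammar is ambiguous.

Unambiguous

(F, S are unreachable from V, so their rules don't affect L(V).) V → V / E | E  ;  E → E ^ Z | Z  — a left-associative chain with Z at the bottom. Each string factors uniquely by precedence.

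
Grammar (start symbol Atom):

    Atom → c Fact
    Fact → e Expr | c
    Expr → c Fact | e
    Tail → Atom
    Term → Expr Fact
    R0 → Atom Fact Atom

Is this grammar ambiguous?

Only Atom, Fact, Expr are reachable from Atom; ignoring the rest: Restricted to the reachable nonterminals, every rule has the form A → t or A → t B, and no two rules for the same A share a first terminal. The grammar encodes a DFA — one run per string.

Unambiguous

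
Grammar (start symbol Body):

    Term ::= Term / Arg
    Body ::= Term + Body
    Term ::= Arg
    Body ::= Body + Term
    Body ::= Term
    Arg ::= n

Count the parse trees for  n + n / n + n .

4

Parse trees for n + n / n + n:
  [Body [Term [Arg n]] + [Body [Term [Term [Arg n]] / [Arg n]] + [Body [Term [Arg n]]]]]
  [Body [Term [Arg n]] + [Body [Body [Term [Term [Arg n]] / [Arg n]]] + [Term [Arg n]]]]
  [Body [Body [Term [Arg n]] + [Body [Term [Term [Arg n]] / [Arg n]]]] + [Term [Arg n]]]
  [Body [Body [Body [Term [Arg n]]] + [Term [Term [Arg n]] / [Arg n]]] + [Term [Arg n]]]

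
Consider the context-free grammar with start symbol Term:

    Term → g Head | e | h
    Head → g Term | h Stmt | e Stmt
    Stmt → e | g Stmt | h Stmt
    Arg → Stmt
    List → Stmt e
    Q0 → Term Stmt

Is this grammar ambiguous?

(Arg, List, Q0 are unreachable from Term, so their rules don't affect L(Term).) The reachable rules are right-linear with at most one rule per (nonterminal, next-terminal) pair. Each input token forces the next rule, so parsing is deterministic.

Unambiguous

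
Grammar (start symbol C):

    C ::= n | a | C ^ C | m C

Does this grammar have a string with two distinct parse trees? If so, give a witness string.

Ambiguous

Witness: m a ^ a

Derivation 1: C ⇒ C ^ C ⇒ m C ^ C ⇒ m a ^ C ⇒ m a ^ a
Derivation 2: C ⇒ m C ⇒ m C ^ C ⇒ m a ^ C ⇒ m a ^ a

Two distinct leftmost derivations for the same string.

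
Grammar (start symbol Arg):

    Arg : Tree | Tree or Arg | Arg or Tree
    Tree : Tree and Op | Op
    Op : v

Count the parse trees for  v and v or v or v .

4

Parse trees for v and v or v or v:
  [Arg [Tree [Tree [Op v]] and [Op v]] or [Arg [Tree [Op v]] or [Arg [Tree [Op v]]]]]
  [Arg [Tree [Tree [Op v]] and [Op v]] or [Arg [Arg [Tree [Op v]]] or [Tree [Op v]]]]
  [Arg [Arg [Tree [Tree [Op v]] and [Op v]] or [Arg [Tree [Op v]]]] or [Tree [Op v]]]
  [Arg [Arg [Arg [Tree [Tree [Op v]] and [Op v]]] or [Tree [Op v]]] or [Tree [Op v]]]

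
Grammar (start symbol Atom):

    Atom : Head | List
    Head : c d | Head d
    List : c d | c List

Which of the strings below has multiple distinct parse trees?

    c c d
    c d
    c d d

c c d: 1 tree
c d: 2 trees
c d d: 1 tree

c d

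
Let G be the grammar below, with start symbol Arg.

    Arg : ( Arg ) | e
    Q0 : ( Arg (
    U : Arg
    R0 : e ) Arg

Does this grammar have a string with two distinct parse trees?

Only Arg is reachable from Arg; ignoring the rest: L(Arg) is { openⁿ atom closeⁿ : n ≥ 0 }. The bracket depth fixes n, and the derivation is forced at every step.

Unambiguous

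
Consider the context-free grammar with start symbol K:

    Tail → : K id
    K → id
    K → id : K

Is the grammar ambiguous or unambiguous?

(Tail is unreachable from K, so its rules don't affect L(K).) Right-recursive list with a separator: after each atom, whether the separator follows determines the rule. One parse per string.

Unambiguous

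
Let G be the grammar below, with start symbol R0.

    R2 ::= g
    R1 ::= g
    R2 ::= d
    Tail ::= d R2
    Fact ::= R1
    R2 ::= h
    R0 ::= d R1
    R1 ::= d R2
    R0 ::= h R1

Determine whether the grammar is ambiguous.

(Fact, Tail are unreachable from R0, so their rules don't affect L(R0).) Restricted to the reachable nonterminals, every rule has the form A → t or A → t B, and no two rules for the same A share a first terminal. The grammar encodes a DFA — one run per string.

Unambiguous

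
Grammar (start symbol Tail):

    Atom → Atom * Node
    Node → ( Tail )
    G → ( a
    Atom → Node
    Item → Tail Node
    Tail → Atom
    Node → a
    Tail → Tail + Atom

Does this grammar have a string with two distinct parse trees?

(Item, G are unreachable from Tail, so their rules don't affect L(Tail).) Tail → Tail + Atom | Atom  ;  Atom → Atom * Node | Node  — a left-associative chain with Node at the bottom. Each string factors uniquely by precedence.

Unambiguous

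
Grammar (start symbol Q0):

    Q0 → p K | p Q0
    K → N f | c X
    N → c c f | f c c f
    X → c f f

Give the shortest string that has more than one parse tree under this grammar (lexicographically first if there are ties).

p c c f f

length 5: p c c f f has 2 parse trees

Two derivations of p c c f f:
  Q0 ⇒ p K ⇒ p N f ⇒ p c c f f
  Q0 ⇒ p K ⇒ p c X ⇒ p c c f f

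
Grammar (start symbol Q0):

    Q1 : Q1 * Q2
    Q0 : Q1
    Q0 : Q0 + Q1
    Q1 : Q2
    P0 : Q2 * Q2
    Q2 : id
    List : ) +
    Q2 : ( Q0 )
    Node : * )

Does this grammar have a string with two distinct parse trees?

Only Q0, Q1, Q2 are reachable from Q0; ignoring the rest: Q0 → Q0 + Q1 | Q1  ;  Q1 → Q1 * Q2 | Q2  — a left-associative chain with Q2 at the bottom. Each string factors uniquely by precedence.

Unambiguous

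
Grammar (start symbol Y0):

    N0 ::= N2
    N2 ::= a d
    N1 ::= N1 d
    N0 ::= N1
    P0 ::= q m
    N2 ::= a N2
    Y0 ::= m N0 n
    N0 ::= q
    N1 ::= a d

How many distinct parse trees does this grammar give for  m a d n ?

Parse trees for m a d n:
  [Y0 m [N0 [N2 a d]] n]
  [Y0 m [N0 [N1 a d]] n]

2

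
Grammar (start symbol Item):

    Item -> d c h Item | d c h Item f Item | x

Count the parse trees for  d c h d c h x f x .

2

Parse trees for d c h d c h x f x:
  [Item d c h [Item d c h [Item x] f [Item x]]]
  [Item d c h [Item d c h [Item x]] f [Item x]]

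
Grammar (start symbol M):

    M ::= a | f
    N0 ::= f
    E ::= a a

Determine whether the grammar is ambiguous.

(N0, E are unreachable from M, so their rules don't affect L(M).) The reachable rules are right-linear with at most one rule per (nonterminal, next-terminal) pair. Each input token forces the next rule, so parsing is deterministic.

Unambiguous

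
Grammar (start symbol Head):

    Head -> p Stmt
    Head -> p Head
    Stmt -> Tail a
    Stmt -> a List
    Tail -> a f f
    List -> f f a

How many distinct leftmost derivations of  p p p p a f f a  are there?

2

Parse trees for p p p p a f f a:
  [Head p [Head p [Head p [Head p [Stmt [Tail a f f] a]]]]]
  [Head p [Head p [Head p [Head p [Stmt a [List f f a]]]]]]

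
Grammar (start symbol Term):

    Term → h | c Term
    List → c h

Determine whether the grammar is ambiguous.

Unambiguous

(List is unreachable from Term, so its rules don't affect L(Term).) Each reachable nonterminal has at most one production per leading terminal, and all productions are right-linear; the derivation is determined token-by-token.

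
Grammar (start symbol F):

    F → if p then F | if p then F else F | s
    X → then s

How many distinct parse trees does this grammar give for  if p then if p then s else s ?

Parse trees for if p then if p then s else s:
  [F if p then [F if p then [F s] else [F s]]]
  [F if p then [F if p then [F s]] else [F s]]

2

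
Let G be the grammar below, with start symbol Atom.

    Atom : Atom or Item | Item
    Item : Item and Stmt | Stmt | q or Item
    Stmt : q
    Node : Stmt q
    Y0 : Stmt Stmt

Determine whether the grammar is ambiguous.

Ambiguous

Witness: q or q

Derivation 1: Atom ⇒ Atom or Item ⇒ Item or Item ⇒ Stmt or Item ⇒ q or Item ⇒ q or Stmt ⇒ q or q
Derivation 2: Atom ⇒ Item ⇒ q or Item ⇒ q or Stmt ⇒ q or q

Two distinct leftmost derivations for the same string.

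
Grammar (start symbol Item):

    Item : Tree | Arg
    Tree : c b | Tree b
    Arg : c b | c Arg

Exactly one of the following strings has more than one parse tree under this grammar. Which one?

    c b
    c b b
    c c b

c b: 2 trees
c b b: 1 tree
c c b: 1 tree

c b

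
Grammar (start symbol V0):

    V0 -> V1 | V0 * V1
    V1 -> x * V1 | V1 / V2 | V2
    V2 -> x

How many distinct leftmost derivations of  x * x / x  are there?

3

Parse trees for x * x / x:
  [V0 [V1 x * [V1 [V1 [V2 x]] / [V2 x]]]]
  [V0 [V1 [V1 x * [V1 [V2 x]]] / [V2 x]]]
  [V0 [V0 [V1 [V2 x]]] * [V1 [V1 [V2 x]] / [V2 x]]]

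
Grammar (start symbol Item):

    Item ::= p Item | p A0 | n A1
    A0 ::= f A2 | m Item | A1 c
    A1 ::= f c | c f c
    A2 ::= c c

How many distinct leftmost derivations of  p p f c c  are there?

2

Parse trees for p p f c c:
  [Item p [Item p [A0 f [A2 c c]]]]
  [Item p [Item p [A0 [A1 f c] c]]]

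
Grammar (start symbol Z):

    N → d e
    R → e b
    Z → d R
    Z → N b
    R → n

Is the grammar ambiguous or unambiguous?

Witness: d e b

Derivation 1: Z ⇒ d R ⇒ d e b
Derivation 2: Z ⇒ N b ⇒ d e b

Two distinct leftmost derivations for the same string.

Ambiguous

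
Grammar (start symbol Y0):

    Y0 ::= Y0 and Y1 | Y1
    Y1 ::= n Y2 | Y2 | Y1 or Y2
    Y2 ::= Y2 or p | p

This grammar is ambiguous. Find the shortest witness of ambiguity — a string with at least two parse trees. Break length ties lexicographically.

length 1: no string has ≥2 trees
length 2: no string has ≥2 trees
length 3: p or p has 2 parse trees

Two derivations of p or p:
  Y0 ⇒ Y1 ⇒ Y2 ⇒ Y2 or p ⇒ p or p
  Y0 ⇒ Y1 ⇒ Y1 or Y2 ⇒ Y2 or Y2 ⇒ p or Y2 ⇒ p or p

p or p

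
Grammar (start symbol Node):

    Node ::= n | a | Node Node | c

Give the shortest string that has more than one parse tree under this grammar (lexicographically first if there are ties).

length 1: no string has ≥2 trees
length 2: no string has ≥2 trees
length 3: a a a has 2 parse trees

Two derivations of a a a:
  Node ⇒ Node Node ⇒ a Node ⇒ a Node Node ⇒ a a Node ⇒ a a a
  Node ⇒ Node Node ⇒ Node Node Node ⇒ a Node Node ⇒ a a Node ⇒ a a a

a a a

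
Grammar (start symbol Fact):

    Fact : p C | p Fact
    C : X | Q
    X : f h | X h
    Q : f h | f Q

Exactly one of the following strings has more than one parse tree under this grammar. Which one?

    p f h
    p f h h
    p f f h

p f h: 2 trees
p f h h: 1 tree
p f f h: 1 tree

p f h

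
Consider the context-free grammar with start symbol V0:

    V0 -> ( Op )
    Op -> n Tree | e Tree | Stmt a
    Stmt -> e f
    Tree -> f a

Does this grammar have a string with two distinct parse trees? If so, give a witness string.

Witness: ( e f a )

Derivation 1: V0 ⇒ ( Op ) ⇒ ( e Tree ) ⇒ ( e f a )
Derivation 2: V0 ⇒ ( Op ) ⇒ ( Stmt a ) ⇒ ( e f a )

Two distinct leftmost derivations for the same string.

Ambiguous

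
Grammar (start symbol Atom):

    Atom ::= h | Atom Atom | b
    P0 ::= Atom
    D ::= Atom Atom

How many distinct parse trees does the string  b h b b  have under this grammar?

Parse trees for b h b b:
  [Atom [Atom b] [Atom [Atom h] [Atom [Atom b] [Atom b]]]]
  [Atom [Atom b] [Atom [Atom [Atom h] [Atom b]] [Atom b]]]
  [Atom [Atom [Atom b] [Atom h]] [Atom [Atom b] [Atom b]]]
  [Atom [Atom [Atom b] [Atom [Atom h] [Atom b]]] [Atom b]]
  [Atom [Atom [Atom [Atom b] [Atom h]] [Atom b]] [Atom b]]

5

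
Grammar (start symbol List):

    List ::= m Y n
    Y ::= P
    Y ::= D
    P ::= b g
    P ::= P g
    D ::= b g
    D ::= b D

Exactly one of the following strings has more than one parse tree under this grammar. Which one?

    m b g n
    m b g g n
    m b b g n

m b g n

m b g n: 2 trees
m b g g n: 1 tree
m b b g n: 1 tree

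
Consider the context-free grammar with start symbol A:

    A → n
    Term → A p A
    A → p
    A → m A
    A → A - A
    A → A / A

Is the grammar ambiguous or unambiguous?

Witness: m n - n

Derivation 1: A ⇒ m A ⇒ m A - A ⇒ m n - A ⇒ m n - n
Derivation 2: A ⇒ A - A ⇒ m A - A ⇒ m n - A ⇒ m n - n

Two distinct leftmost derivations for the same string.

Ambiguous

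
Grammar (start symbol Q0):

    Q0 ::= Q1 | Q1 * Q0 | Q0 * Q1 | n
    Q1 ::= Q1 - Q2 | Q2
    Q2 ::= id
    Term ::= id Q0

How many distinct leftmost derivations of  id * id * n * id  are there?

Parse trees for id * id * n * id:
  [Q0 [Q1 [Q2 id]] * [Q0 [Q1 [Q2 id]] * [Q0 [Q0 n] * [Q1 [Q2 id]]]]]
  [Q0 [Q1 [Q2 id]] * [Q0 [Q0 [Q1 [Q2 id]] * [Q0 n]] * [Q1 [Q2 id]]]]
  [Q0 [Q0 [Q1 [Q2 id]] * [Q0 [Q1 [Q2 id]] * [Q0 n]]] * [Q1 [Q2 id]]]

3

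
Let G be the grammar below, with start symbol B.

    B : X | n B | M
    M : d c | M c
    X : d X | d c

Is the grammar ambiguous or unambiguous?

Witness: d c

Derivation 1: B ⇒ X ⇒ d c
Derivation 2: B ⇒ M ⇒ d c

Two distinct leftmost derivations for the same string.

Ambiguous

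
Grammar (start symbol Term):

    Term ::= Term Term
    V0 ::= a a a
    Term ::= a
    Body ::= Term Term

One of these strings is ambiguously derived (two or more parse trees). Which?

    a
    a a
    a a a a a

a a a a a

a: 1 tree
a a: 1 tree
a a a a a: 14 trees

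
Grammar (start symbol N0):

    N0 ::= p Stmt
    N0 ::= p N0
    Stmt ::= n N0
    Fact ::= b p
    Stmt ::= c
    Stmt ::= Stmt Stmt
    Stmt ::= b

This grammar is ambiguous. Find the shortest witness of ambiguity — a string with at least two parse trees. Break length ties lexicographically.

p b b b

length 2: no string has ≥2 trees
length 3: no string has ≥2 trees
length 4: p b b b has 2 parse trees

Two derivations of p b b b:
  N0 ⇒ p Stmt ⇒ p Stmt Stmt ⇒ p Stmt Stmt Stmt ⇒ p b Stmt Stmt ⇒ p b b Stmt ⇒ p b b b
  N0 ⇒ p Stmt ⇒ p Stmt Stmt ⇒ p b Stmt ⇒ p b Stmt Stmt ⇒ p b b Stmt ⇒ p b b b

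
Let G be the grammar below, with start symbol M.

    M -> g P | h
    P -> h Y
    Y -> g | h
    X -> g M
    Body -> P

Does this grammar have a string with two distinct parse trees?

Unambiguous

Only M, P, Y are reachable from M; ignoring the rest: The reachable rules are right-linear with at most one rule per (nonterminal, next-terminal) pair. Each input token forces the next rule, so parsing is deterministic.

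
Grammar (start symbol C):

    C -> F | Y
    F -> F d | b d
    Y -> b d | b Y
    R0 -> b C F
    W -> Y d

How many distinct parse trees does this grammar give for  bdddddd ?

1

Parse trees for bdddddd:
  [C [F [F [F [F [F [F b d] d] d] d] d] d]]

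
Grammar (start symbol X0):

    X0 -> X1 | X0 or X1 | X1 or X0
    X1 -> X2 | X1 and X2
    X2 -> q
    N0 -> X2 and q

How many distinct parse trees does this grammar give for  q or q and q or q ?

4

Parse trees for q or q and q or q:
  [X0 [X0 [X0 [X1 [X2 q]]] or [X1 [X1 [X2 q]] and [X2 q]]] or [X1 [X2 q]]]
  [X0 [X0 [X1 [X2 q]] or [X0 [X1 [X1 [X2 q]] and [X2 q]]]] or [X1 [X2 q]]]
  [X0 [X1 [X2 q]] or [X0 [X0 [X1 [X1 [X2 q]] and [X2 q]]] or [X1 [X2 q]]]]
  [X0 [X1 [X2 q]] or [X0 [X1 [X1 [X2 q]] and [X2 q]] or [X0 [X1 [X2 q]]]]]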